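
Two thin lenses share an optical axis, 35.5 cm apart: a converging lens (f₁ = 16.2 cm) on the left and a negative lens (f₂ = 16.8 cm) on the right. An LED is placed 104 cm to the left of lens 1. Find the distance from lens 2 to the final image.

8.28 cm

Lens 1: 1/d_i1 = 1/f₁ − 1/d_o1 = 1/(16.2) − 1/(104) = 0.05211, so d_i1 = 19.19 cm.
The intermediate image is 19.19 cm to the right of lens 1, which is 35.5 − (19.19) = 16.31 cm to the left of lens 2, so d_o2 = +16.31 cm.
Lens 2 is diverging, so f₂ = −16.8 cm.
Lens 2: 1/d_i2 = 1/f₂ − 1/d_o2 = 1/(-16.8) − 1/(16.31) = -0.1208, so d_i2 = -8.28 cm.
The final image is virtual, 8.28 cm to the left of lens 2 (overall magnification ≈ -0.094).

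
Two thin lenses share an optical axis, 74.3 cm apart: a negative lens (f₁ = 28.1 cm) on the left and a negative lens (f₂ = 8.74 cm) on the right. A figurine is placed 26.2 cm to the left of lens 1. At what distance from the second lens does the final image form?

Lens 1 is diverging, so f₁ = −28.1 cm.
Lens 1: 1/d_i1 = 1/f₁ − 1/d_o1 = 1/(-28.1) − 1/(26.2) = -0.07376, so d_i1 = -13.56 cm.
The intermediate image is 13.56 cm to the left of lens 1 (virtual), which is 74.3 − (-13.56) = 87.86 cm to the left of lens 2, so d_o2 = +87.86 cm.
Lens 2 is diverging, so f₂ = −8.74 cm.
Lens 2: 1/d_i2 = 1/f₂ − 1/d_o2 = 1/(-8.74) − 1/(87.86) = -0.1258, so d_i2 = -7.95 cm.
The final image is virtual, 7.95 cm to the left of lens 2 (overall magnification ≈ 0.047).

7.95 cm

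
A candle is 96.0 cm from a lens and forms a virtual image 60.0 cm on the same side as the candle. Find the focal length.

f = -160 cm (diverging)

Virtual image ⇒ d_i = −60.0 cm.
1/f = 1/d_o + 1/d_i = 1/(96.0) + 1/(-60.0) = -0.006250, so f = -160 cm.
Since f is negative, the lens is diverging.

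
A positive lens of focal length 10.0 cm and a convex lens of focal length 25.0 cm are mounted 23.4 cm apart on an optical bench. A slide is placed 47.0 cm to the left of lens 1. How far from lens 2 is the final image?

Lens 1: 1/d_i1 = 1/f₁ − 1/d_o1 = 1/(10.0) − 1/(47.0) = 0.07872, so d_i1 = 12.70 cm.
The intermediate image is 12.70 cm to the right of lens 1, which is 23.4 − (12.70) = 10.70 cm to the left of lens 2, so d_o2 = +10.70 cm.
Lens 2: 1/d_i2 = 1/f₂ − 1/d_o2 = 1/(25.0) − 1/(10.70) = -0.05346, so d_i2 = -18.7 cm.
The final image is virtual, 18.7 cm to the left of lens 2 (overall magnification ≈ -0.47).

18.7 cm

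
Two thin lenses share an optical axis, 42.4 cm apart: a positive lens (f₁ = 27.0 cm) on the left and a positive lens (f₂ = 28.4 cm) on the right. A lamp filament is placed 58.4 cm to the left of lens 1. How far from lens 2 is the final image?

Lens 1: 1/d_i1 = 1/f₁ − 1/d_o1 = 1/(27.0) − 1/(58.4) = 0.01991, so d_i1 = 50.22 cm.
The intermediate image is 50.22 cm to the right of lens 1, which lies 7.820 cm to the right of lens 2 — a virtual object — so d_o2 = −7.820 cm.
Lens 2: 1/d_i2 = 1/f₂ − 1/d_o2 = 1/(28.4) − 1/(-7.820) = 0.1631, so d_i2 = 6.13 cm.
The final image is real, 6.13 cm to the right of lens 2 (overall magnification ≈ -0.67).

6.13 cm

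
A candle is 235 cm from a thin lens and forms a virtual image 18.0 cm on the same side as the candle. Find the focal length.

Virtual image ⇒ d_i = −18.0 cm.
1/f = 1/d_o + 1/d_i = 1/(235) + 1/(-18.0) = -0.05130, so f = -19.5 cm.
Since f is negative, the thin lens is diverging.

f = -19.5 cm (diverging)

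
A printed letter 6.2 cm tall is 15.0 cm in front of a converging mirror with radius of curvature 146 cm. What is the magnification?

f = R/2 = 146/2 = 73.00 cm.
1/d_i = 1/f − 1/d_o = 1/(73.00) − 1/(15.0) = -0.05297, so d_i = -18.88 cm.
m = −d_i/d_o = −(-18.88)/(15.0) = +1.26.
The image is virtual, upright and enlarged, behind the mirror.

m = +1.26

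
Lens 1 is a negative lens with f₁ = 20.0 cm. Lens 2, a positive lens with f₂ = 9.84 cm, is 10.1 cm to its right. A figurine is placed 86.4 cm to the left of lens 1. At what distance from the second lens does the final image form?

Lens 1 is diverging, so f₁ = −20.0 cm.
Lens 1: 1/d_i1 = 1/f₁ − 1/d_o1 = 1/(-20.0) − 1/(86.4) = -0.06157, so d_i1 = -16.24 cm.
The intermediate image is 16.24 cm to the left of lens 1 (virtual), which is 10.1 − (-16.24) = 26.34 cm to the left of lens 2, so d_o2 = +26.34 cm.
Lens 2: 1/d_i2 = 1/f₂ − 1/d_o2 = 1/(9.84) − 1/(26.34) = 0.06366, so d_i2 = 15.7 cm.
The final image is real, 15.7 cm to the right of lens 2 (overall magnification ≈ -0.11).

15.7 cm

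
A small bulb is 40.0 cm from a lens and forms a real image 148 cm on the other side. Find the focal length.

f = 31.5 cm (converging)

Real image ⇒ d_i = +148 cm.
1/f = 1/d_o + 1/d_i = 1/(40.0) + 1/(148) = 0.03176, so f = 31.5 cm.
Since f is positive, the lens is converging.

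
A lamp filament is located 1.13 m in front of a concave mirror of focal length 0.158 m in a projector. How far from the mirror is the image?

0.184 m

Mirror equation: 1/q = 1/f − 1/p = 1/(0.1580) − 1/(1.13) = 6.329 − 0.8850 = 5.444, so q = 0.184 m.
The image is real, inverted and reduced, in front of the mirror.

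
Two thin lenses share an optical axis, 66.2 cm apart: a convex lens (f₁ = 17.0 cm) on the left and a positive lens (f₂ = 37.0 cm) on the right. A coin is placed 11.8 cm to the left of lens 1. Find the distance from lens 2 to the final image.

Lens 1: 1/d_i1 = 1/f₁ − 1/d_o1 = 1/(17.0) − 1/(11.8) = -0.02592, so d_i1 = -38.58 cm.
The intermediate image is 38.58 cm to the left of lens 1 (virtual), which is 66.2 − (-38.58) = 104.8 cm to the left of lens 2, so d_o2 = +104.8 cm.
Lens 2: 1/d_i2 = 1/f₂ − 1/d_o2 = 1/(37.0) − 1/(104.8) = 0.01749, so d_i2 = 57.2 cm.
The final image is real, 57.2 cm to the right of lens 2 (overall magnification ≈ -1.8).

57.2 cm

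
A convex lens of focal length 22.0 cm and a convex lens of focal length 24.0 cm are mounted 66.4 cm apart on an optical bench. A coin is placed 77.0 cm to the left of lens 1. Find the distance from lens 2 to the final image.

Lens 1: 1/d_i1 = 1/f₁ − 1/d_o1 = 1/(22.0) − 1/(77.0) = 0.03247, so d_i1 = 30.80 cm.
The intermediate image is 30.80 cm to the right of lens 1, which is 66.4 − (30.80) = 35.60 cm to the left of lens 2, so d_o2 = +35.60 cm.
Lens 2: 1/d_i2 = 1/f₂ − 1/d_o2 = 1/(24.0) − 1/(35.60) = 0.01358, so d_i2 = 73.7 cm.
The final image is real, 73.7 cm to the right of lens 2 (overall magnification ≈ 0.83).

73.7 cm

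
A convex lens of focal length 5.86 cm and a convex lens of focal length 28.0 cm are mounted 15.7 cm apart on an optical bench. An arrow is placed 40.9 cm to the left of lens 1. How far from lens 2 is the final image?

Lens 1: 1/d_i1 = 1/f₁ − 1/d_o1 = 1/(5.86) − 1/(40.9) = 0.1462, so d_i1 = 6.840 cm.
The intermediate image is 6.840 cm to the right of lens 1, which is 15.7 − (6.840) = 8.860 cm to the left of lens 2, so d_o2 = +8.860 cm.
Lens 2: 1/d_i2 = 1/f₂ − 1/d_o2 = 1/(28.0) − 1/(8.860) = -0.07715, so d_i2 = -13.0 cm.
The final image is virtual, 13.0 cm to the left of lens 2 (overall magnification ≈ -0.24).

13.0 cm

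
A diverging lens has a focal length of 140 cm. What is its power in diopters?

For a diverging lens, f = −140 cm.
f = -140 cm = -1.40 m.
P = 1/f = 1/(-1.40 m) = -0.714 D.

P = -0.714 D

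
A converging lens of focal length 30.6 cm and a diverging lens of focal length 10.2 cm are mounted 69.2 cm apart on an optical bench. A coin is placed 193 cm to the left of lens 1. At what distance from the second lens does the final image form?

Lens 1: 1/d_i1 = 1/f₁ − 1/d_o1 = 1/(30.6) − 1/(193) = 0.02750, so d_i1 = 36.37 cm.
The intermediate image is 36.37 cm to the right of lens 1, which is 69.2 − (36.37) = 32.83 cm to the left of lens 2, so d_o2 = +32.83 cm.
Lens 2 is diverging, so f₂ = −10.2 cm.
Lens 2: 1/d_i2 = 1/f₂ − 1/d_o2 = 1/(-10.2) − 1/(32.83) = -0.1285, so d_i2 = -7.78 cm.
The final image is virtual, 7.78 cm to the left of lens 2 (overall magnification ≈ -0.045).

7.78 cm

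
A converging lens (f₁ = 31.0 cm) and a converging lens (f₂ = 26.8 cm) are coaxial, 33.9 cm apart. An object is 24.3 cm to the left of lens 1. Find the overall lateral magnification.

m = -1.04

Lens 1: 1/d_i1 = 1/(31.0) − 1/(24.3) = -0.008894, so d_i1 = -112.4 cm; m₁ = −d_i1/d_o1 = +4.626.
d_o2 = 33.9 − (-112.4) = 146.3 cm.
Lens 2: 1/d_i2 = 1/(26.8) − 1/(146.3) = 0.03048, so d_i2 = 32.81 cm; m₂ = −d_i2/d_o2 = -0.2243.
m = m₁·m₂ = (+4.626)(-0.2243) = -1.04.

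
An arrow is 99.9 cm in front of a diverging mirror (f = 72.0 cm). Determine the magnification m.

m = +0.419

For a diverging mirror, f = -72.0 cm.
1/d_i = 1/f − 1/d_o = 1/(-72.00) − 1/(99.9) = -0.02390, so d_i = -41.84 cm.
m = −d_i/d_o = −(-41.84)/(99.9) = +0.419.
The image is virtual, upright and reduced, behind the mirror.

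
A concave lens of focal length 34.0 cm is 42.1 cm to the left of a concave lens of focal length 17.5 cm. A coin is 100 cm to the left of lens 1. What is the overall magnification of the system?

m = +0.0523

f₁ = −34.0 cm (diverging).
Lens 1: 1/d_i1 = 1/(-34.0) − 1/(100) = -0.03941, so d_i1 = -25.37 cm; m₁ = −d_i1/d_o1 = +0.2537.
d_o2 = 42.1 − (-25.37) = 67.47 cm.
f₂ = −17.5 cm (diverging).
Lens 2: 1/d_i2 = 1/(-17.5) − 1/(67.47) = -0.07196, so d_i2 = -13.90 cm; m₂ = −d_i2/d_o2 = +0.2060.
m = m₁·m₂ = (+0.2537)(+0.2060) = +0.0523.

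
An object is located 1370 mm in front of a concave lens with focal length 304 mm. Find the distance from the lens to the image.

249 mm

For a concave lens, f = -304 mm.
Lens equation: 1/q = 1/f − 1/p = 1/(-304.0) − 1/(1370) = -0.003289 − 0.0007299 = -0.004019, so q = -249 mm.
The image is virtual, upright and reduced, on the same side as the object.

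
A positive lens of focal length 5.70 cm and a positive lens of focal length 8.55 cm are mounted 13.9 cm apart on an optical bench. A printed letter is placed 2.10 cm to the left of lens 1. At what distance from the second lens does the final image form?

17.0 cm

Lens 1: 1/d_i1 = 1/f₁ − 1/d_o1 = 1/(5.70) − 1/(2.10) = -0.3008, so d_i1 = -3.325 cm.
The intermediate image is 3.325 cm to the left of lens 1 (virtual), which is 13.9 − (-3.325) = 17.23 cm to the left of lens 2, so d_o2 = +17.23 cm.
Lens 2: 1/d_i2 = 1/f₂ − 1/d_o2 = 1/(8.55) − 1/(17.23) = 0.05892, so d_i2 = 17.0 cm.
The final image is real, 17.0 cm to the right of lens 2 (overall magnification ≈ -1.6).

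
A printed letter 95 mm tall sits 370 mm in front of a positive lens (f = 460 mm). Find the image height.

486 mm

1/d_i = 1/f − 1/d_o = 1/(460.0) − 1/(370) = -0.0005288, so d_i = -1891 mm.
m = −d_i/d_o = +5.111.
|h_i| = |m|·h_o = 5.111 × 95 = 486 mm. The image is virtual, upright and enlarged, on the same side as the object.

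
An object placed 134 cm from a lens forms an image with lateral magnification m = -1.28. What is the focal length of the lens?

f = 75.2 cm (converging)

m = −d_i/d_o ⇒ d_i = −m·d_o = −(-1.28)·(134) = 171.5 cm.
1/f = 1/d_o + 1/d_i = 1/(134) + 1/(171.5) = 0.01329, so f = 75.2 cm.
Since f is positive, the lens is converging.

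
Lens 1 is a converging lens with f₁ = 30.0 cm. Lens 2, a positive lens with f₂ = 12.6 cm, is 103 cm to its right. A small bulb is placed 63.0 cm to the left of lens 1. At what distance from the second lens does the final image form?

17.4 cm

Lens 1: 1/d_i1 = 1/f₁ − 1/d_o1 = 1/(30.0) − 1/(63.0) = 0.01746, so d_i1 = 57.27 cm.
The intermediate image is 57.27 cm to the right of lens 1, which is 103 − (57.27) = 45.73 cm to the left of lens 2, so d_o2 = +45.73 cm.
Lens 2: 1/d_i2 = 1/f₂ − 1/d_o2 = 1/(12.6) − 1/(45.73) = 0.05750, so d_i2 = 17.4 cm.
The final image is real, 17.4 cm to the right of lens 2 (overall magnification ≈ 0.35).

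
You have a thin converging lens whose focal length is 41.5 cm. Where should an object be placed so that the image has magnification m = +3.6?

30.0 cm

m = −d_i/d_o ⇒ d_i = −m·d_o.
1/f = 1/d_o + 1/d_i = 1/d_o − 1/(m·d_o) = (1 − 1/m)/d_o, so d_o = f(1 − 1/m) = (41.50)(1 − 1/(+3.6)) = 30.0 cm.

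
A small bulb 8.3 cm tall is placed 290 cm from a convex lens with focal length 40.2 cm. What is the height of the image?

1.34 cm

1/d_i = 1/f − 1/d_o = 1/(40.20) − 1/(290) = 0.02143, so d_i = 46.67 cm.
m = −d_i/d_o = -0.1609.
|h_i| = |m|·h_o = 0.1609 × 8.3 = 1.34 cm. The image is real, inverted and reduced, on the far side of the lens.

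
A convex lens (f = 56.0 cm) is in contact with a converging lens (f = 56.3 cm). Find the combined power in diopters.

P = +3.56 D

P₁ = 1/f₁ = 1/(0.560 m) = +1.786 D; P₂ = 1/f₂ = 1/(0.563 m) = +1.776 D.
For thin lenses in contact, P = P₁ + P₂ = (+1.786) + (+1.776) = +3.56 D.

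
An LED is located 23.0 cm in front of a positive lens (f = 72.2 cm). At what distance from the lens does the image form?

33.8 cm

Thin-lens equation: 1/v = 1/f − 1/u = 1/(72.20) − 1/(23.0) = 0.01385 − 0.04348 = -0.02963, so v = -33.8 cm.
The image is virtual, upright and enlarged, on the same side as the object.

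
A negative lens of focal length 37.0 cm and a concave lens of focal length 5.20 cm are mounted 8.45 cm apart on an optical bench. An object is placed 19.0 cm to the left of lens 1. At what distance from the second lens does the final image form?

4.17 cm

Lens 1 is diverging, so f₁ = −37.0 cm.
Lens 1: 1/d_i1 = 1/f₁ − 1/d_o1 = 1/(-37.0) − 1/(19.0) = -0.07966, so d_i1 = -12.55 cm.
The intermediate image is 12.55 cm to the left of lens 1 (virtual), which is 8.45 − (-12.55) = 21.00 cm to the left of lens 2, so d_o2 = +21.00 cm.
Lens 2 is diverging, so f₂ = −5.20 cm.
Lens 2: 1/d_i2 = 1/f₂ − 1/d_o2 = 1/(-5.20) − 1/(21.00) = -0.2399, so d_i2 = -4.17 cm.
The final image is virtual, 4.17 cm to the left of lens 2 (overall magnification ≈ 0.13).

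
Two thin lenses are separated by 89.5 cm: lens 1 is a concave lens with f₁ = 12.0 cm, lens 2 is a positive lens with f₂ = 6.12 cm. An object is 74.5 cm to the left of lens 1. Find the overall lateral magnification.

f₁ = −12.0 cm (diverging).
Lens 1: 1/d_i1 = 1/(-12.0) − 1/(74.5) = -0.09676, so d_i1 = -10.34 cm; m₁ = −d_i1/d_o1 = +0.1388.
d_o2 = 89.5 − (-10.34) = 99.84 cm.
Lens 2: 1/d_i2 = 1/(6.12) − 1/(99.84) = 0.1534, so d_i2 = 6.520 cm; m₂ = −d_i2/d_o2 = -0.06530.
m = m₁·m₂ = (+0.1388)(-0.06530) = -0.00906.

m = -0.00906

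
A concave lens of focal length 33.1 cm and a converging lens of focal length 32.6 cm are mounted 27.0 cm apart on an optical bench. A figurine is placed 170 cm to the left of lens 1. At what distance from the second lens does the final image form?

80.7 cm

Lens 1 is diverging, so f₁ = −33.1 cm.
Lens 1: 1/d_i1 = 1/f₁ − 1/d_o1 = 1/(-33.1) − 1/(170) = -0.03609, so d_i1 = -27.71 cm.
The intermediate image is 27.71 cm to the left of lens 1 (virtual), which is 27.0 − (-27.71) = 54.71 cm to the left of lens 2, so d_o2 = +54.71 cm.
Lens 2: 1/d_i2 = 1/f₂ − 1/d_o2 = 1/(32.6) − 1/(54.71) = 0.01240, so d_i2 = 80.7 cm.
The final image is real, 80.7 cm to the right of lens 2 (overall magnification ≈ -0.24).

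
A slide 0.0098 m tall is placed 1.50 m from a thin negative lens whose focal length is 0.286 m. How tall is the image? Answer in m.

For a negative lens, f = -0.286 m.
1/d_i = 1/f − 1/d_o = 1/(-0.2860) − 1/(1.50) = -4.163, so d_i = -0.2402 m.
m = −d_i/d_o = +0.1601.
|h_i| = |m|·h_o = 0.1601 × 0.0098 = 0.00157 m. The image is virtual, upright and reduced, on the same side as the object.

0.00157 m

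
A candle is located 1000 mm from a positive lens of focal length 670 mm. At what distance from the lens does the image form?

2030 mm

Thin-lens equation: 1/q = 1/f − 1/p = 1/(670.0) − 1/(1000) = 0.001493 − 0.001000 = 0.0004925, so q = 2030 mm.
The image is real, inverted and enlarged, on the far side of the lens.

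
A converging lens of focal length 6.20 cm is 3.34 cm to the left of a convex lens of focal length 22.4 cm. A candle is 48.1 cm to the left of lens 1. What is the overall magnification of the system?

m = -0.127

Lens 1: 1/d_i1 = 1/(6.20) − 1/(48.1) = 0.1405, so d_i1 = 7.117 cm; m₁ = −d_i1/d_o1 = -0.1480.
d_o2 = 3.34 − (7.117) = -3.777 cm (virtual object).
Lens 2: 1/d_i2 = 1/(22.4) − 1/(-3.777) = 0.3094, so d_i2 = 3.232 cm; m₂ = −d_i2/d_o2 = +0.8557.
m = m₁·m₂ = (-0.1480)(+0.8557) = -0.127.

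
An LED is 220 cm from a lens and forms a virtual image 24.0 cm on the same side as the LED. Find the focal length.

f = -26.9 cm (diverging)

Virtual image ⇒ d_i = −24.0 cm.
1/f = 1/d_o + 1/d_i = 1/(220) + 1/(-24.0) = -0.03712, so f = -26.9 cm.
Since f is negative, the lens is diverging.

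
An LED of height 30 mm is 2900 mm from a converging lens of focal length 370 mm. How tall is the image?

1/d_i = 1/f − 1/d_o = 1/(370.0) − 1/(2900) = 0.002358, so d_i = 424.1 mm.
m = −d_i/d_o = -0.1462.
|h_i| = |m|·h_o = 0.1462 × 30 = 4.39 mm. The image is real, inverted and reduced, on the far side of the lens.

4.39 mm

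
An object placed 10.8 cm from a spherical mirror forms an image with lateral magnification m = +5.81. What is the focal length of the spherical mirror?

m = −d_i/d_o ⇒ d_i = −m·d_o = −(+5.81)·(10.8) = -62.75 cm.
1/f = 1/d_o + 1/d_i = 1/(10.8) + 1/(-62.75) = 0.07666, so f = 13.0 cm.
Since f is positive, the spherical mirror is concave.

f = 13.0 cm (concave)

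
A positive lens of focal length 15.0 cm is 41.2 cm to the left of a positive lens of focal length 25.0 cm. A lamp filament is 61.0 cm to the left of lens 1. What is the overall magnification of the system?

m = -2.21

Lens 1: 1/d_i1 = 1/(15.0) − 1/(61.0) = 0.05027, so d_i1 = 19.89 cm; m₁ = −d_i1/d_o1 = -0.3261.
d_o2 = 41.2 − (19.89) = 21.31 cm.
Lens 2: 1/d_i2 = 1/(25.0) − 1/(21.31) = -0.006926, so d_i2 = -144.4 cm; m₂ = −d_i2/d_o2 = +6.775.
m = m₁·m₂ = (-0.3261)(+6.775) = -2.21.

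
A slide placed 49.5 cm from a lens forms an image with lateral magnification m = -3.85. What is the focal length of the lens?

m = −d_i/d_o ⇒ d_i = −m·d_o = −(-3.85)·(49.5) = 190.6 cm.
1/f = 1/d_o + 1/d_i = 1/(49.5) + 1/(190.6) = 0.02545, so f = 39.3 cm.
Since f is positive, the lens is converging.

f = 39.3 cm (converging)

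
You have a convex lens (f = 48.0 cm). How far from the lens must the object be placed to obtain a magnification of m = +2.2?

m = −d_i/d_o ⇒ d_i = −m·d_o.
1/f = 1/d_o + 1/d_i = 1/d_o − 1/(m·d_o) = (1 − 1/m)/d_o, so d_o = f(1 − 1/m) = (48.00)(1 − 1/(+2.2)) = 26.2 cm.

26.2 cm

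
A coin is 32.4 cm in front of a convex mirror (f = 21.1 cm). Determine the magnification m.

m = +0.394

For a convex mirror, f = -21.1 cm.
1/d_i = 1/f − 1/d_o = 1/(-21.10) − 1/(32.4) = -0.07826, so d_i = -12.78 cm.
m = −d_i/d_o = −(-12.78)/(32.4) = +0.394.
The image is virtual, upright and reduced, behind the mirror.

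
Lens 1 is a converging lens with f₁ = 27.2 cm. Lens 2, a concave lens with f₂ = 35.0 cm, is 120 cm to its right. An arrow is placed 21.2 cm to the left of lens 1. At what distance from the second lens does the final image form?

30.1 cm

Lens 1: 1/d_i1 = 1/f₁ − 1/d_o1 = 1/(27.2) − 1/(21.2) = -0.01041, so d_i1 = -96.11 cm.
The intermediate image is 96.11 cm to the left of lens 1 (virtual), which is 120 − (-96.11) = 216.1 cm to the left of lens 2, so d_o2 = +216.1 cm.
Lens 2 is diverging, so f₂ = −35.0 cm.
Lens 2: 1/d_i2 = 1/f₂ − 1/d_o2 = 1/(-35.0) − 1/(216.1) = -0.03320, so d_i2 = -30.1 cm.
The final image is virtual, 30.1 cm to the left of lens 2 (overall magnification ≈ 0.63).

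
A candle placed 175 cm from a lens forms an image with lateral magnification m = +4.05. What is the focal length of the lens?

f = 232 cm (converging)

m = −d_i/d_o ⇒ d_i = −m·d_o = −(+4.05)·(175) = -708.8 cm.
1/f = 1/d_o + 1/d_i = 1/(175) + 1/(-708.8) = 0.004303, so f = 232 cm.
Since f is positive, the lens is converging.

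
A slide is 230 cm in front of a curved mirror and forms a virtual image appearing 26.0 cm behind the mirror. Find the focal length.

Virtual image ⇒ d_i = −26.0 cm.
1/f = 1/d_o + 1/d_i = 1/(230) + 1/(-26.0) = -0.03411, so f = -29.3 cm.
Since f is negative, the curved mirror is convex.

f = -29.3 cm (convex)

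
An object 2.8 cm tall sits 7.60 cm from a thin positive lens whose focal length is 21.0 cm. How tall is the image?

1/d_i = 1/f − 1/d_o = 1/(21.00) − 1/(7.60) = -0.08396, so d_i = -11.91 cm.
m = −d_i/d_o = +1.567.
|h_i| = |m|·h_o = 1.567 × 2.8 = 4.39 cm. The image is virtual, upright and enlarged, on the same side as the object.

4.39 cm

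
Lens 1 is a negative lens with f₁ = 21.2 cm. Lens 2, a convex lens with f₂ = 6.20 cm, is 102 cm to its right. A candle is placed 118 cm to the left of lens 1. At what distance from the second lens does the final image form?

Lens 1 is diverging, so f₁ = −21.2 cm.
Lens 1: 1/d_i1 = 1/f₁ − 1/d_o1 = 1/(-21.2) − 1/(118) = -0.05564, so d_i1 = -17.97 cm.
The intermediate image is 17.97 cm to the left of lens 1 (virtual), which is 102 − (-17.97) = 120.0 cm to the left of lens 2, so d_o2 = +120.0 cm.
Lens 2: 1/d_i2 = 1/f₂ − 1/d_o2 = 1/(6.20) − 1/(120.0) = 0.1530, so d_i2 = 6.54 cm.
The final image is real, 6.54 cm to the right of lens 2 (overall magnification ≈ -0.0083).

6.54 cm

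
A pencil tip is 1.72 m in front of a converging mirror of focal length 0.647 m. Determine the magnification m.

m = -0.603

1/d_i = 1/f − 1/d_o = 1/(0.6470) − 1/(1.72) = 0.9642, so d_i = 1.037 m.
m = −d_i/d_o = −(1.037)/(1.72) = -0.603.
The image is real, inverted and reduced, in front of the mirror.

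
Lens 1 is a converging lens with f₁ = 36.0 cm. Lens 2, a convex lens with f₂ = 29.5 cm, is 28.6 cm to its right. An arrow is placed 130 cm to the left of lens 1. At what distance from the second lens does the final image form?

Lens 1: 1/d_i1 = 1/f₁ − 1/d_o1 = 1/(36.0) − 1/(130) = 0.02009, so d_i1 = 49.79 cm.
The intermediate image is 49.79 cm to the right of lens 1, which lies 21.19 cm to the right of lens 2 — a virtual object — so d_o2 = −21.19 cm.
Lens 2: 1/d_i2 = 1/f₂ − 1/d_o2 = 1/(29.5) − 1/(-21.19) = 0.08109, so d_i2 = 12.3 cm.
The final image is real, 12.3 cm to the right of lens 2 (overall magnification ≈ -0.22).

12.3 cm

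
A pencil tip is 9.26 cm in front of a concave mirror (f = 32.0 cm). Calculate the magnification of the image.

m = +1.41

1/d_i = 1/f − 1/d_o = 1/(32.00) − 1/(9.26) = -0.07674, so d_i = -13.03 cm.
m = −d_i/d_o = −(-13.03)/(9.26) = +1.41.
The image is virtual, upright and enlarged, behind the mirror.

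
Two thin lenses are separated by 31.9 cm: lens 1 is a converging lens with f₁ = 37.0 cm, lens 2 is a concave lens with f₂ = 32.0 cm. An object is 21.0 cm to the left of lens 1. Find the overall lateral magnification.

m = +0.658

Lens 1: 1/d_i1 = 1/(37.0) − 1/(21.0) = -0.02059, so d_i1 = -48.56 cm; m₁ = −d_i1/d_o1 = +2.312.
d_o2 = 31.9 − (-48.56) = 80.46 cm.
f₂ = −32.0 cm (diverging).
Lens 2: 1/d_i2 = 1/(-32.0) − 1/(80.46) = -0.04368, so d_i2 = -22.89 cm; m₂ = −d_i2/d_o2 = +0.2845.
m = m₁·m₂ = (+2.312)(+0.2845) = +0.658.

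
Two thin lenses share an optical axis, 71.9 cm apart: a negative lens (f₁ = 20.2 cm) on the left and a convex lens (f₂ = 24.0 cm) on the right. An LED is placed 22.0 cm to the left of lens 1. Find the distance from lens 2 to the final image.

Lens 1 is diverging, so f₁ = −20.2 cm.
Lens 1: 1/d_i1 = 1/f₁ − 1/d_o1 = 1/(-20.2) − 1/(22.0) = -0.09496, so d_i1 = -10.53 cm.
The intermediate image is 10.53 cm to the left of lens 1 (virtual), which is 71.9 − (-10.53) = 82.43 cm to the left of lens 2, so d_o2 = +82.43 cm.
Lens 2: 1/d_i2 = 1/f₂ − 1/d_o2 = 1/(24.0) − 1/(82.43) = 0.02954, so d_i2 = 33.9 cm.
The final image is real, 33.9 cm to the right of lens 2 (overall magnification ≈ -0.20).

33.9 cm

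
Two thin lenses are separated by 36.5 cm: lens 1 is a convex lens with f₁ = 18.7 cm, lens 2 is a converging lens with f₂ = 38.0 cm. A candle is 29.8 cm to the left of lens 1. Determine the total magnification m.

Lens 1: 1/d_i1 = 1/(18.7) − 1/(29.8) = 0.01992, so d_i1 = 50.20 cm; m₁ = −d_i1/d_o1 = -1.685.
d_o2 = 36.5 − (50.20) = -13.70 cm (virtual object).
Lens 2: 1/d_i2 = 1/(38.0) − 1/(-13.70) = 0.09931, so d_i2 = 10.07 cm; m₂ = −d_i2/d_o2 = +0.7350.
m = m₁·m₂ = (-1.685)(+0.7350) = -1.24.

m = -1.24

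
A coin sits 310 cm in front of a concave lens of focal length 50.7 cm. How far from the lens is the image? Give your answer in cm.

For a concave lens, f = -50.7 cm.
Lens equation: 1/q = 1/f − 1/p = 1/(-50.70) − 1/(310) = -0.01972 − 0.003226 = -0.02295, so q = -43.6 cm.
The image is virtual, upright and reduced, on the same side as the object.

43.6 cm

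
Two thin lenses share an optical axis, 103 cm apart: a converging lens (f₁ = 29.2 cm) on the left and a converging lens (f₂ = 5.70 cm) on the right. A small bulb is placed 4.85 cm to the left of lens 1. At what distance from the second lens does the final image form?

6.02 cm

Lens 1: 1/d_i1 = 1/f₁ − 1/d_o1 = 1/(29.2) − 1/(4.85) = -0.1719, so d_i1 = -5.816 cm.
The intermediate image is 5.816 cm to the left of lens 1 (virtual), which is 103 − (-5.816) = 108.8 cm to the left of lens 2, so d_o2 = +108.8 cm.
Lens 2: 1/d_i2 = 1/f₂ − 1/d_o2 = 1/(5.70) − 1/(108.8) = 0.1662, so d_i2 = 6.02 cm.
The final image is real, 6.02 cm to the right of lens 2 (overall magnification ≈ -0.066).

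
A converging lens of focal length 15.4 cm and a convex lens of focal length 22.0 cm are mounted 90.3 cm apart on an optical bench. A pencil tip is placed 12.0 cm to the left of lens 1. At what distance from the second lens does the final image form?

25.9 cm

Lens 1: 1/d_i1 = 1/f₁ − 1/d_o1 = 1/(15.4) − 1/(12.0) = -0.01840, so d_i1 = -54.35 cm.
The intermediate image is 54.35 cm to the left of lens 1 (virtual), which is 90.3 − (-54.35) = 144.7 cm to the left of lens 2, so d_o2 = +144.7 cm.
Lens 2: 1/d_i2 = 1/f₂ − 1/d_o2 = 1/(22.0) − 1/(144.7) = 0.03854, so d_i2 = 25.9 cm.
The final image is real, 25.9 cm to the right of lens 2 (overall magnification ≈ -0.81).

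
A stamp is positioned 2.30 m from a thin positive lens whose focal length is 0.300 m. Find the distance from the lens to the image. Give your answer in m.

Thin-lens equation: 1/v = 1/f − 1/u = 1/(0.3000) − 1/(2.30) = 3.333 − 0.4348 = 2.899, so v = 0.345 m.
The image is real, inverted and reduced, on the far side of the lens.

0.345 m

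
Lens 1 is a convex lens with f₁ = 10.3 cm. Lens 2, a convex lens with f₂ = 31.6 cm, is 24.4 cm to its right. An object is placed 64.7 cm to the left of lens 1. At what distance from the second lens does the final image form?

Lens 1: 1/d_i1 = 1/f₁ − 1/d_o1 = 1/(10.3) − 1/(64.7) = 0.08163, so d_i1 = 12.25 cm.
The intermediate image is 12.25 cm to the right of lens 1, which is 24.4 − (12.25) = 12.15 cm to the left of lens 2, so d_o2 = +12.15 cm.
Lens 2: 1/d_i2 = 1/f₂ − 1/d_o2 = 1/(31.6) − 1/(12.15) = -0.05066, so d_i2 = -19.7 cm.
The final image is virtual, 19.7 cm to the left of lens 2 (overall magnification ≈ -0.31).

19.7 cm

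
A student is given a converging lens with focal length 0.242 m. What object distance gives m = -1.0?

m = −d_i/d_o ⇒ d_i = −m·d_o.
1/f = 1/d_o + 1/d_i = 1/d_o − 1/(m·d_o) = (1 − 1/m)/d_o, so d_o = f(1 − 1/m) = (0.2420)(1 − 1/(-1.0)) = 0.484 m.

0.484 m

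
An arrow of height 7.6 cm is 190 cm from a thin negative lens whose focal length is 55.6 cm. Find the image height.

For a negative lens, f = -55.6 cm.
1/d_i = 1/f − 1/d_o = 1/(-55.60) − 1/(190) = -0.02325, so d_i = -43.01 cm.
m = −d_i/d_o = +0.2264.
|h_i| = |m|·h_o = 0.2264 × 7.6 = 1.72 cm. The image is virtual, upright and reduced, on the same side as the object.

1.72 cm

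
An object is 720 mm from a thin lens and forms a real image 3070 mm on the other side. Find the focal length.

Real image ⇒ d_i = +3070 mm.
1/f = 1/d_o + 1/d_i = 1/(720) + 1/(3070) = 0.001715, so f = 583 mm.
Since f is positive, the thin lens is converging.

f = 583 mm (converging)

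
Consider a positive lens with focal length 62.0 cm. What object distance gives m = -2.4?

87.8 cm

m = −d_i/d_o ⇒ d_i = −m·d_o.
1/f = 1/d_o + 1/d_i = 1/d_o − 1/(m·d_o) = (1 − 1/m)/d_o, so d_o = f(1 − 1/m) = (62.00)(1 − 1/(-2.4)) = 87.8 cm.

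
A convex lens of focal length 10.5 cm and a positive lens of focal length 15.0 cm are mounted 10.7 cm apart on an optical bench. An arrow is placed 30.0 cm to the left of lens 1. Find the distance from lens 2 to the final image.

4.00 cm

Lens 1: 1/d_i1 = 1/f₁ − 1/d_o1 = 1/(10.5) − 1/(30.0) = 0.06190, so d_i1 = 16.15 cm.
The intermediate image is 16.15 cm to the right of lens 1, which lies 5.450 cm to the right of lens 2 — a virtual object — so d_o2 = −5.450 cm.
Lens 2: 1/d_i2 = 1/f₂ − 1/d_o2 = 1/(15.0) − 1/(-5.450) = 0.2502, so d_i2 = 4.00 cm.
The final image is real, 4.00 cm to the right of lens 2 (overall magnification ≈ -0.39).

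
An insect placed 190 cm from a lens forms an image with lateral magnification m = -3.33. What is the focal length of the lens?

f = 146 cm (converging)

m = −d_i/d_o ⇒ d_i = −m·d_o = −(-3.33)·(190) = 632.7 cm.
1/f = 1/d_o + 1/d_i = 1/(190) + 1/(632.7) = 0.006844, so f = 146 cm.
Since f is positive, the lens is converging.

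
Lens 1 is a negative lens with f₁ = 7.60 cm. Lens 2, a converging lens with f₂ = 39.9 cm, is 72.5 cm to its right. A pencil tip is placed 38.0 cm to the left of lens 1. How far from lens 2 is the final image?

80.8 cm

Lens 1 is diverging, so f₁ = −7.60 cm.
Lens 1: 1/d_i1 = 1/f₁ − 1/d_o1 = 1/(-7.60) − 1/(38.0) = -0.1579, so d_i1 = -6.333 cm.
The intermediate image is 6.333 cm to the left of lens 1 (virtual), which is 72.5 − (-6.333) = 78.83 cm to the left of lens 2, so d_o2 = +78.83 cm.
Lens 2: 1/d_i2 = 1/f₂ − 1/d_o2 = 1/(39.9) − 1/(78.83) = 0.01238, so d_i2 = 80.8 cm.
The final image is real, 80.8 cm to the right of lens 2 (overall magnification ≈ -0.17).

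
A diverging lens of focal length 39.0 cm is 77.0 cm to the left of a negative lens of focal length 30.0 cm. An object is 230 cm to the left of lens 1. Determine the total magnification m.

m = +0.0310

f₁ = −39.0 cm (diverging).
Lens 1: 1/d_i1 = 1/(-39.0) − 1/(230) = -0.02999, so d_i1 = -33.35 cm; m₁ = −d_i1/d_o1 = +0.1450.
d_o2 = 77.0 − (-33.35) = 110.3 cm.
f₂ = −30.0 cm (diverging).
Lens 2: 1/d_i2 = 1/(-30.0) − 1/(110.3) = -0.04240, so d_i2 = -23.59 cm; m₂ = −d_i2/d_o2 = +0.2138.
m = m₁·m₂ = (+0.1450)(+0.2138) = +0.0310.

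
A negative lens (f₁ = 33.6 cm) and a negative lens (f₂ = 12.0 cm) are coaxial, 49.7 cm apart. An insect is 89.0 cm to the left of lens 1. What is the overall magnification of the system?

m = +0.0382

f₁ = −33.6 cm (diverging).
Lens 1: 1/d_i1 = 1/(-33.6) − 1/(89.0) = -0.04100, so d_i1 = -24.39 cm; m₁ = −d_i1/d_o1 = +0.2740.
d_o2 = 49.7 − (-24.39) = 74.09 cm.
f₂ = −12.0 cm (diverging).
Lens 2: 1/d_i2 = 1/(-12.0) − 1/(74.09) = -0.09683, so d_i2 = -10.33 cm; m₂ = −d_i2/d_o2 = +0.1394.
m = m₁·m₂ = (+0.2740)(+0.1394) = +0.0382.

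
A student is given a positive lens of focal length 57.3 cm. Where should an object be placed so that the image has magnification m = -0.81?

m = −d_i/d_o ⇒ d_i = −m·d_o.
1/f = 1/d_o + 1/d_i = 1/d_o − 1/(m·d_o) = (1 − 1/m)/d_o, so d_o = f(1 − 1/m) = (57.30)(1 − 1/(-0.81)) = 128 cm.

128 cm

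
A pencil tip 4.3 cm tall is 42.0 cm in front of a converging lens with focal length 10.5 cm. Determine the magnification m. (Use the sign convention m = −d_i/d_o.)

1/d_i = 1/f − 1/d_o = 1/(10.50) − 1/(42.0) = 0.07143, so d_i = 14.00 cm.
m = −d_i/d_o = −(14.00)/(42.0) = -0.333.
The image is real, inverted and reduced, on the far side of the lens.

m = -0.333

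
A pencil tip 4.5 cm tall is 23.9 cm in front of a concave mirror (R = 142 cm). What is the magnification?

m = +1.51

f = R/2 = 142/2 = 71.00 cm.
1/d_i = 1/f − 1/d_o = 1/(71.00) − 1/(23.9) = -0.02776, so d_i = -36.03 cm.
m = −d_i/d_o = −(-36.03)/(23.9) = +1.51.
The image is virtual, upright and enlarged, behind the mirror.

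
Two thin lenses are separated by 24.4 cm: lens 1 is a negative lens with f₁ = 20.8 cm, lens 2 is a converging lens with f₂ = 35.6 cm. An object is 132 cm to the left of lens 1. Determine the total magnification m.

m = -0.716

f₁ = −20.8 cm (diverging).
Lens 1: 1/d_i1 = 1/(-20.8) − 1/(132) = -0.05565, so d_i1 = -17.97 cm; m₁ = −d_i1/d_o1 = +0.1361.
d_o2 = 24.4 − (-17.97) = 42.37 cm.
Lens 2: 1/d_i2 = 1/(35.6) − 1/(42.37) = 0.004488, so d_i2 = 222.8 cm; m₂ = −d_i2/d_o2 = -5.258.
m = m₁·m₂ = (+0.1361)(-5.258) = -0.716.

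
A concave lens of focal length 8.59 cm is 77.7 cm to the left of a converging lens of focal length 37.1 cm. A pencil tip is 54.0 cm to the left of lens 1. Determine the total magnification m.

m = -0.106

f₁ = −8.59 cm (diverging).
Lens 1: 1/d_i1 = 1/(-8.59) − 1/(54.0) = -0.1349, so d_i1 = -7.411 cm; m₁ = −d_i1/d_o1 = +0.1372.
d_o2 = 77.7 − (-7.411) = 85.11 cm.
Lens 2: 1/d_i2 = 1/(37.1) − 1/(85.11) = 0.01520, so d_i2 = 65.77 cm; m₂ = −d_i2/d_o2 = -0.7728.
m = m₁·m₂ = (+0.1372)(-0.7728) = -0.106.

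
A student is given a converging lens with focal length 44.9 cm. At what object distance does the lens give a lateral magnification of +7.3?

38.7 cm

m = −d_i/d_o ⇒ d_i = −m·d_o.
1/f = 1/d_o + 1/d_i = 1/d_o − 1/(m·d_o) = (1 − 1/m)/d_o, so d_o = f(1 − 1/m) = (44.90)(1 − 1/(+7.3)) = 38.7 cm.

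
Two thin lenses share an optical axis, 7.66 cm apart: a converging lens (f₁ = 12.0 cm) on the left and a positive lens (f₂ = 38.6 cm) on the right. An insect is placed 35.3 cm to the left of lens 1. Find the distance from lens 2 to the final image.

8.27 cm

Lens 1: 1/d_i1 = 1/f₁ − 1/d_o1 = 1/(12.0) − 1/(35.3) = 0.05500, so d_i1 = 18.18 cm.
The intermediate image is 18.18 cm to the right of lens 1, which lies 10.52 cm to the right of lens 2 — a virtual object — so d_o2 = −10.52 cm.
Lens 2: 1/d_i2 = 1/f₂ − 1/d_o2 = 1/(38.6) − 1/(-10.52) = 0.1210, so d_i2 = 8.27 cm.
The final image is real, 8.27 cm to the right of lens 2 (overall magnification ≈ -0.40).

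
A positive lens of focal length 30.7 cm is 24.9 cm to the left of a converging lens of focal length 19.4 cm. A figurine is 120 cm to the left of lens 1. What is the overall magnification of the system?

m = -0.187

Lens 1: 1/d_i1 = 1/(30.7) − 1/(120) = 0.02424, so d_i1 = 41.25 cm; m₁ = −d_i1/d_o1 = -0.3438.
d_o2 = 24.9 − (41.25) = -16.35 cm (virtual object).
Lens 2: 1/d_i2 = 1/(19.4) − 1/(-16.35) = 0.1127, so d_i2 = 8.872 cm; m₂ = −d_i2/d_o2 = +0.5427.
m = m₁·m₂ = (-0.3438)(+0.5427) = -0.187.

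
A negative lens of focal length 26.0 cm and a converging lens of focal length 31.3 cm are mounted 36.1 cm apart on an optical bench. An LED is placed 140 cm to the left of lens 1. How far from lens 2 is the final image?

Lens 1 is diverging, so f₁ = −26.0 cm.
Lens 1: 1/d_i1 = 1/f₁ − 1/d_o1 = 1/(-26.0) − 1/(140) = -0.04560, so d_i1 = -21.93 cm.
The intermediate image is 21.93 cm to the left of lens 1 (virtual), which is 36.1 − (-21.93) = 58.03 cm to the left of lens 2, so d_o2 = +58.03 cm.
Lens 2: 1/d_i2 = 1/f₂ − 1/d_o2 = 1/(31.3) − 1/(58.03) = 0.01472, so d_i2 = 68.0 cm.
The final image is real, 68.0 cm to the right of lens 2 (overall magnification ≈ -0.18).

68.0 cm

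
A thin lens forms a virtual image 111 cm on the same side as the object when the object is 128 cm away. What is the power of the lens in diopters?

P = -0.120 D

Virtual image ⇒ d_i = −111 cm.
1/f = 1/d_o + 1/d_i = 1/(128) + 1/(-111) = -0.001197 cm⁻¹.
f = -835.8 cm = -8.358 m, so P = 1/f = -0.120 D.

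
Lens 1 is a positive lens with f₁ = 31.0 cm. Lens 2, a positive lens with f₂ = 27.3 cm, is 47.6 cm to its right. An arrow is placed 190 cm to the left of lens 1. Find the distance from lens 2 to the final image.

17.2 cm

Lens 1: 1/d_i1 = 1/f₁ − 1/d_o1 = 1/(31.0) − 1/(190) = 0.02699, so d_i1 = 37.04 cm.
The intermediate image is 37.04 cm to the right of lens 1, which is 47.6 − (37.04) = 10.56 cm to the left of lens 2, so d_o2 = +10.56 cm.
Lens 2: 1/d_i2 = 1/f₂ − 1/d_o2 = 1/(27.3) − 1/(10.56) = -0.05807, so d_i2 = -17.2 cm.
The final image is virtual, 17.2 cm to the left of lens 2 (overall magnification ≈ -0.32).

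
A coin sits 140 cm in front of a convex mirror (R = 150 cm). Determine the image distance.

f = R/2 = 150/2 = 75.00 cm; for a convex mirror, f = -75.00 cm.
Mirror equation: 1/s_i = 1/f − 1/s_o = 1/(-75.00) − 1/(140) = -0.01333 − 0.007143 = -0.02048, so s_i = -48.8 cm.
The image is virtual, upright and reduced, behind the mirror.

48.8 cm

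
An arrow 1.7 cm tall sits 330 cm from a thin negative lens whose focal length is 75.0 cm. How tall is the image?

For a negative lens, f = -75.0 cm.
1/d_i = 1/f − 1/d_o = 1/(-75.00) − 1/(330) = -0.01636, so d_i = -61.11 cm.
m = −d_i/d_o = +0.1852.
|h_i| = |m|·h_o = 0.1852 × 1.7 = 0.315 cm. The image is virtual, upright and reduced, on the same side as the object.

0.315 cm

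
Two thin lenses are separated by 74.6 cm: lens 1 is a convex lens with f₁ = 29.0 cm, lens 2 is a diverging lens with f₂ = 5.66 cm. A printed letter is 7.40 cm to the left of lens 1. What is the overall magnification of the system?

m = +0.0843

Lens 1: 1/d_i1 = 1/(29.0) − 1/(7.40) = -0.1007, so d_i1 = -9.935 cm; m₁ = −d_i1/d_o1 = +1.343.
d_o2 = 74.6 − (-9.935) = 84.53 cm.
f₂ = −5.66 cm (diverging).
Lens 2: 1/d_i2 = 1/(-5.66) − 1/(84.53) = -0.1885, so d_i2 = -5.305 cm; m₂ = −d_i2/d_o2 = +0.06276.
m = m₁·m₂ = (+1.343)(+0.06276) = +0.0843.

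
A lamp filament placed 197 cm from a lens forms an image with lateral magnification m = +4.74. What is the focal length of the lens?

f = 250 cm (converging)

m = −d_i/d_o ⇒ d_i = −m·d_o = −(+4.74)·(197) = -933.8 cm.
1/f = 1/d_o + 1/d_i = 1/(197) + 1/(-933.8) = 0.004005, so f = 250 cm.
Since f is positive, the lens is converging.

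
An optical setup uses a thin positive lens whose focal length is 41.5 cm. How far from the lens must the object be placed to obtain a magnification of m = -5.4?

49.2 cm

m = −d_i/d_o ⇒ d_i = −m·d_o.
1/f = 1/d_o + 1/d_i = 1/d_o − 1/(m·d_o) = (1 − 1/m)/d_o, so d_o = f(1 − 1/m) = (41.50)(1 − 1/(-5.4)) = 49.2 cm.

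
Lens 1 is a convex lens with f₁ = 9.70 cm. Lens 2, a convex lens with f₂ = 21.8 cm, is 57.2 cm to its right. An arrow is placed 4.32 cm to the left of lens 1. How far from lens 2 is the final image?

32.8 cm

Lens 1: 1/d_i1 = 1/f₁ − 1/d_o1 = 1/(9.70) − 1/(4.32) = -0.1284, so d_i1 = -7.789 cm.
The intermediate image is 7.789 cm to the left of lens 1 (virtual), which is 57.2 − (-7.789) = 64.99 cm to the left of lens 2, so d_o2 = +64.99 cm.
Lens 2: 1/d_i2 = 1/f₂ − 1/d_o2 = 1/(21.8) − 1/(64.99) = 0.03048, so d_i2 = 32.8 cm.
The final image is real, 32.8 cm to the right of lens 2 (overall magnification ≈ -0.91).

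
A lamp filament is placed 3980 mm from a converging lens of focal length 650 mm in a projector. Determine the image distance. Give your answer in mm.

Thin-lens equation: 1/s_i = 1/f − 1/s_o = 1/(650.0) − 1/(3980) = 0.001538 − 0.0002513 = 0.001287, so s_i = 777 mm.
The image is real, inverted and reduced, on the far side of the lens.

777 mm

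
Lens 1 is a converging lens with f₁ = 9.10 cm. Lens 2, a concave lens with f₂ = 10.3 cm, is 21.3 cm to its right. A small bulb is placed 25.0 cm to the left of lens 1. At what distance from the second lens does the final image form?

Lens 1: 1/d_i1 = 1/f₁ − 1/d_o1 = 1/(9.10) − 1/(25.0) = 0.06989, so d_i1 = 14.31 cm.
The intermediate image is 14.31 cm to the right of lens 1, which is 21.3 − (14.31) = 6.990 cm to the left of lens 2, so d_o2 = +6.990 cm.
Lens 2 is diverging, so f₂ = −10.3 cm.
Lens 2: 1/d_i2 = 1/f₂ − 1/d_o2 = 1/(-10.3) − 1/(6.990) = -0.2401, so d_i2 = -4.16 cm.
The final image is virtual, 4.16 cm to the left of lens 2 (overall magnification ≈ -0.34).

4.16 cm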